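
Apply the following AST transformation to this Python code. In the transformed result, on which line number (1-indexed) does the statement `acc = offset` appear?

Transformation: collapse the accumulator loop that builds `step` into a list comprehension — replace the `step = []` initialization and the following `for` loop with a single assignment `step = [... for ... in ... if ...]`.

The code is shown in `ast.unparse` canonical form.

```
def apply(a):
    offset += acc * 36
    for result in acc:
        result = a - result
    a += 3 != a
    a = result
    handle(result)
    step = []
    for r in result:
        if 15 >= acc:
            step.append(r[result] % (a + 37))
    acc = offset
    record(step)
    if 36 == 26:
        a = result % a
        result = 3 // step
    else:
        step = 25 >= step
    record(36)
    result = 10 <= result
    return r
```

9

Transformed code:
def apply(a):
    offset += acc * 36
    for result in acc:
        result = a - result
    a += 3 != a
    a = result
    handle(result)
    step = [r[result] % (a + 37) for r in result if 15 >= acc]
    acc = offset
    record(step)
    if 36 == 26:
        a = result % a
        result = 3 // step
    else:
        step = 25 >= step
    record(36)
    result = 10 <= result
    return r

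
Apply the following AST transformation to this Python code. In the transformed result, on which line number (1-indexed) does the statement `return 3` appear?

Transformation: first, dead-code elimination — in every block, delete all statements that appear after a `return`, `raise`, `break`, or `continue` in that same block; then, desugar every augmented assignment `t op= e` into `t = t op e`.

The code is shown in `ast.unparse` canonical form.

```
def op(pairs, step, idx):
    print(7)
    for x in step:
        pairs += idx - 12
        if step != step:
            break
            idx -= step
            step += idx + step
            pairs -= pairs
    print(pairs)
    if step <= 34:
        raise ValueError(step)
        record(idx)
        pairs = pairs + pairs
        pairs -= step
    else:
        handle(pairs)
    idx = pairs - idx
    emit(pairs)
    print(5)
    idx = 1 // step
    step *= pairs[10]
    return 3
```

17

Transformed code:
def op(pairs, step, idx):
    print(7)
    for x in step:
        pairs = pairs + (idx - 12)
        if step != step:
            break
    print(pairs)
    if step <= 34:
        raise ValueError(step)
    else:
        handle(pairs)
    idx = pairs - idx
    emit(pairs)
    print(5)
    idx = 1 // step
    step = step * pairs[10]
    return 3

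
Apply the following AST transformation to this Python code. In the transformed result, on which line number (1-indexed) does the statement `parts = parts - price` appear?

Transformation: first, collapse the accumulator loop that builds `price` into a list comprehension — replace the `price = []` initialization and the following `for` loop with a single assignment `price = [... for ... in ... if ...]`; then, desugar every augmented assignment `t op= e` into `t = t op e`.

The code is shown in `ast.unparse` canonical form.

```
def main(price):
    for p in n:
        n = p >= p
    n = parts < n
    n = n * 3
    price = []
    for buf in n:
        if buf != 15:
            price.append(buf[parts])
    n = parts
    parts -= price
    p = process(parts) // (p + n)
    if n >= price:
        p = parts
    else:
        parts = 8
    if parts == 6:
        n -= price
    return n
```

Transformed code:
def main(price):
    for p in n:
        n = p >= p
    n = parts < n
    n = n * 3
    price = [buf[parts] for buf in n if buf != 15]
    n = parts
    parts = parts - price
    p = process(parts) // (p + n)
    if n >= price:
        p = parts
    else:
        parts = 8
    if parts == 6:
        n = n - price
    return n

8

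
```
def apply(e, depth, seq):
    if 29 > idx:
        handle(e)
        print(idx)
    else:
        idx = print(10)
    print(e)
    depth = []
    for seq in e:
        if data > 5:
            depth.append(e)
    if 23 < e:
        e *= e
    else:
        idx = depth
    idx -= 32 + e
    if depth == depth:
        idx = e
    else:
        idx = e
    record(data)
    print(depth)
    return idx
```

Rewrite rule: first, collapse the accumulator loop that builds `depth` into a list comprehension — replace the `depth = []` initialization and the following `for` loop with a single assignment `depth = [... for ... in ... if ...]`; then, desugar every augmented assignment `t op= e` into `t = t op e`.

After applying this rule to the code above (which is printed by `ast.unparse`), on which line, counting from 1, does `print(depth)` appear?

Transformed code:
def apply(e, depth, seq):
    if 29 > idx:
        handle(e)
        print(idx)
    else:
        idx = print(10)
    print(e)
    depth = [e for seq in e if data > 5]
    if 23 < e:
        e = e * e
    else:
        idx = depth
    idx = idx - (32 + e)
    if depth == depth:
        idx = e
    else:
        idx = e
    record(data)
    print(depth)
    return idx

19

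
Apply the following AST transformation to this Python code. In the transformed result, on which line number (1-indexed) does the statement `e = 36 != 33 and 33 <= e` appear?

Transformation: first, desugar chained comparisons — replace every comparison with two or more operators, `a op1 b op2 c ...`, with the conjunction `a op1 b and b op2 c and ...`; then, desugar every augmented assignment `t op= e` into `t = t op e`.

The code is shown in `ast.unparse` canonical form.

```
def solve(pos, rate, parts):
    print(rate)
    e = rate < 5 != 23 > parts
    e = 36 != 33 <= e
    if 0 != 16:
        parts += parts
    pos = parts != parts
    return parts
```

Transformed code:
def solve(pos, rate, parts):
    print(rate)
    e = rate < 5 and 5 != 23 and (23 > parts)
    e = 36 != 33 and 33 <= e
    if 0 != 16:
        parts = parts + parts
    pos = parts != parts
    return parts

4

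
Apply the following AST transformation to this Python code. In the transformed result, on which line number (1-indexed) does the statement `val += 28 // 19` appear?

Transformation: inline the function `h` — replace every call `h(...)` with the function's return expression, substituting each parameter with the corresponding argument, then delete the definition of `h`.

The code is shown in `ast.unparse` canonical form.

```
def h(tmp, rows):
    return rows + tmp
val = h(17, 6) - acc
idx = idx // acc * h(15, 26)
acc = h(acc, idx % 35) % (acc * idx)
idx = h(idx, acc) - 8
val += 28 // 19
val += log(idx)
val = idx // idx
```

5

Transformed code:
val = 6 + 17 - acc
idx = idx // acc * (26 + 15)
acc = (idx % 35 + acc) % (acc * idx)
idx = acc + idx - 8
val += 28 // 19
val += log(idx)
val = idx // idx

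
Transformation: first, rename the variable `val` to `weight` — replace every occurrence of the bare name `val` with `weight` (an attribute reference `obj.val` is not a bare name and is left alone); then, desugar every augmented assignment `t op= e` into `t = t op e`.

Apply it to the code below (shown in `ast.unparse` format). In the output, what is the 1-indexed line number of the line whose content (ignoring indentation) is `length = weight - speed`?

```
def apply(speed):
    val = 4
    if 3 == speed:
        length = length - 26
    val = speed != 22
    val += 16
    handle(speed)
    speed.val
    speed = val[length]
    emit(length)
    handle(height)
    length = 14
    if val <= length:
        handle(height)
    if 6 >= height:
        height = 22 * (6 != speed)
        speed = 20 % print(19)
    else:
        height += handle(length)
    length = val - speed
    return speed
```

Transformed code:
def apply(speed):
    weight = 4
    if 3 == speed:
        length = length - 26
    weight = speed != 22
    weight = weight + 16
    handle(speed)
    speed.val
    speed = weight[length]
    emit(length)
    handle(height)
    length = 14
    if weight <= length:
        handle(height)
    if 6 >= height:
        height = 22 * (6 != speed)
        speed = 20 % print(19)
    else:
        height = height + handle(length)
    length = weight - speed
    return speed

20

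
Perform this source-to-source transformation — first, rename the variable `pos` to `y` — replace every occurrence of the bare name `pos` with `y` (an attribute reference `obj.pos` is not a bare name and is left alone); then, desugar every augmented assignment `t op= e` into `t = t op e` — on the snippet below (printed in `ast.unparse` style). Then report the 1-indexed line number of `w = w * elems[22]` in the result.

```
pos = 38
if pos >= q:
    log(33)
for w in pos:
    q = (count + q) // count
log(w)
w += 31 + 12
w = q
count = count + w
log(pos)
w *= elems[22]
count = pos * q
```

Transformed code:
y = 38
if y >= q:
    log(33)
for w in y:
    q = (count + q) // count
log(w)
w = w + (31 + 12)
w = q
count = count + w
log(y)
w = w * elems[22]
count = y * q

11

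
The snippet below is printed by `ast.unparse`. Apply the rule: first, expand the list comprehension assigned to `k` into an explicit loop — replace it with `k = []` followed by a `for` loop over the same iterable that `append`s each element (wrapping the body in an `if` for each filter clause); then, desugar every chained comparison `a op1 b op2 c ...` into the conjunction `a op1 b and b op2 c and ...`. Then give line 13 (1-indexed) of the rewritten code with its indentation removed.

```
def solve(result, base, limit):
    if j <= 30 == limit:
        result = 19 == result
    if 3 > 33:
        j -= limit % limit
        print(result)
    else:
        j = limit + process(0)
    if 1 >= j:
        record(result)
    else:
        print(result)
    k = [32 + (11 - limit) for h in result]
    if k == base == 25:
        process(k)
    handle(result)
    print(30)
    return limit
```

k = []

Transformed code:
def solve(result, base, limit):
    if j <= 30 and 30 == limit:
        result = 19 == result
    if 3 > 33:
        j -= limit % limit
        print(result)
    else:
        j = limit + process(0)
    if 1 >= j:
        record(result)
    else:
        print(result)
    k = []
    for h in result:
        k.append(32 + (11 - limit))
    if k == base and base == 25:
        process(k)
    handle(result)
    print(30)
    return limit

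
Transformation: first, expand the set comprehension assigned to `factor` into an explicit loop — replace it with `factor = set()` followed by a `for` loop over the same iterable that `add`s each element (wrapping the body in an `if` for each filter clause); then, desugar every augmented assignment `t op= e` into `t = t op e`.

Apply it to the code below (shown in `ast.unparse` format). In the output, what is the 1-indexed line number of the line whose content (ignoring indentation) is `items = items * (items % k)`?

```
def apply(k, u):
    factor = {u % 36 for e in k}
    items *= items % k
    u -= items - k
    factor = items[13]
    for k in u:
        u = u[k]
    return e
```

5

Transformed code:
def apply(k, u):
    factor = set()
    for e in k:
        factor.add(u % 36)
    items = items * (items % k)
    u = u - (items - k)
    factor = items[13]
    for k in u:
        u = u[k]
    return e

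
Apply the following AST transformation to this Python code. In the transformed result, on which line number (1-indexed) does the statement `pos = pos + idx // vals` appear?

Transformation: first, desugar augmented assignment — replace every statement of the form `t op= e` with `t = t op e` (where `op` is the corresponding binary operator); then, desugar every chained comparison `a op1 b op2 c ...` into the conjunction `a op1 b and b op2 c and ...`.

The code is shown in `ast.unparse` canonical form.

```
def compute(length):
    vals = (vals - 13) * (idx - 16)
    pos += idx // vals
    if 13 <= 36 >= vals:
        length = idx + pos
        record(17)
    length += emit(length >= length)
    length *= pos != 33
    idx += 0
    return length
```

3

Transformed code:
def compute(length):
    vals = (vals - 13) * (idx - 16)
    pos = pos + idx // vals
    if 13 <= 36 and 36 >= vals:
        length = idx + pos
        record(17)
    length = length + emit(length >= length)
    length = length * (pos != 33)
    idx = idx + 0
    return length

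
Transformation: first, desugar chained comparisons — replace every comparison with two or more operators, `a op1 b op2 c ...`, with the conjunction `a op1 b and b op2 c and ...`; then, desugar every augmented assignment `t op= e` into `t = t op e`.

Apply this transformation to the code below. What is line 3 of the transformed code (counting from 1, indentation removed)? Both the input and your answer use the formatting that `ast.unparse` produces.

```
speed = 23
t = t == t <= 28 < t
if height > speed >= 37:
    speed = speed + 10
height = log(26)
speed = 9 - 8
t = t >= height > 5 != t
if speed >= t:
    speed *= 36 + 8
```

if height > speed and speed >= 37:

Transformed code:
speed = 23
t = t == t and t <= 28 and (28 < t)
if height > speed and speed >= 37:
    speed = speed + 10
height = log(26)
speed = 9 - 8
t = t >= height and height > 5 and (5 != t)
if speed >= t:
    speed = speed * (36 + 8)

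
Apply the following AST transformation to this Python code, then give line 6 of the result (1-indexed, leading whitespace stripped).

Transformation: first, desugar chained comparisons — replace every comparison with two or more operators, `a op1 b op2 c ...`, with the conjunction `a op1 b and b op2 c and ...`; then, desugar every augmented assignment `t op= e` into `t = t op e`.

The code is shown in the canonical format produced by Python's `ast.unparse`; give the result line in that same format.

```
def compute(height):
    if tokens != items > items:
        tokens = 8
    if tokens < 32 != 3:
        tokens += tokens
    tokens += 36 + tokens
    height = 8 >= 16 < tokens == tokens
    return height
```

Transformed code:
def compute(height):
    if tokens != items and items > items:
        tokens = 8
    if tokens < 32 and 32 != 3:
        tokens = tokens + tokens
    tokens = tokens + (36 + tokens)
    height = 8 >= 16 and 16 < tokens and (tokens == tokens)
    return height

tokens = tokens + (36 + tokens)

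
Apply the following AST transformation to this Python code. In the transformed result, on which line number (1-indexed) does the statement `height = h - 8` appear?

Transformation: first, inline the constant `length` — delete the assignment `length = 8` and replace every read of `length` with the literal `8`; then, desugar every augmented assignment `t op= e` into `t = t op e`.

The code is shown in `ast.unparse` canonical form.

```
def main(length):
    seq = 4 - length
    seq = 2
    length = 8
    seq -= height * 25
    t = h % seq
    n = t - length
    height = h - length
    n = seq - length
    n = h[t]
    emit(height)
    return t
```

Transformed code:
def main(length):
    seq = 4 - 8
    seq = 2
    seq = seq - height * 25
    t = h % seq
    n = t - 8
    height = h - 8
    n = seq - 8
    n = h[t]
    emit(height)
    return t

7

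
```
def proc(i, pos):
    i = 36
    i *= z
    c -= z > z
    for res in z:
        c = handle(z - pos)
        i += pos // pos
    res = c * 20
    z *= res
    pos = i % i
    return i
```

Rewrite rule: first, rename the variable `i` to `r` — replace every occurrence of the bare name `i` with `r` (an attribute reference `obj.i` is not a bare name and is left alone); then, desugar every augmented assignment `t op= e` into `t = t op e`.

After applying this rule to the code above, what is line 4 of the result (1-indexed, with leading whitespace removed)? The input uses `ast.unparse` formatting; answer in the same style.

c = c - (z > z)

Transformed code:
def proc(r, pos):
    r = 36
    r = r * z
    c = c - (z > z)
    for res in z:
        c = handle(z - pos)
        r = r + pos // pos
    res = c * 20
    z = z * res
    pos = r % r
    return r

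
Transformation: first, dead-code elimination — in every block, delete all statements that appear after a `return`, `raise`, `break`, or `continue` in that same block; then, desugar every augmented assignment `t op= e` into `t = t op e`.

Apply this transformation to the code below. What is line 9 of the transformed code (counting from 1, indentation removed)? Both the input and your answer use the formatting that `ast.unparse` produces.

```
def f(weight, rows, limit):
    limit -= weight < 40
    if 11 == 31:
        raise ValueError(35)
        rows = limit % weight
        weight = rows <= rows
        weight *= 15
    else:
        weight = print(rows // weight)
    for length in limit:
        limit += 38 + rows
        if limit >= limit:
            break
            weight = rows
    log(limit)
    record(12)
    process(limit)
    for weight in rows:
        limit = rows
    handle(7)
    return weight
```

Transformed code:
def f(weight, rows, limit):
    limit = limit - (weight < 40)
    if 11 == 31:
        raise ValueError(35)
    else:
        weight = print(rows // weight)
    for length in limit:
        limit = limit + (38 + rows)
        if limit >= limit:
            break
    log(limit)
    record(12)
    process(limit)
    for weight in rows:
        limit = rows
    handle(7)
    return weight

if limit >= limit:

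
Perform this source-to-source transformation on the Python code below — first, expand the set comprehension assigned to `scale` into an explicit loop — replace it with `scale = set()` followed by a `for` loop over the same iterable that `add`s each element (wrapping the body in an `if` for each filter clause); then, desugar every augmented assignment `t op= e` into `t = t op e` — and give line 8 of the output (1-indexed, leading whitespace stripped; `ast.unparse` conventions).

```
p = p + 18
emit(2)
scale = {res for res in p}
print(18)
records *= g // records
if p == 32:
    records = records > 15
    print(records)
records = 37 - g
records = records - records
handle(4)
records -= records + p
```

if p == 32:

Transformed code:
p = p + 18
emit(2)
scale = set()
for res in p:
    scale.add(res)
print(18)
records = records * (g // records)
if p == 32:
    records = records > 15
    print(records)
records = 37 - g
records = records - records
handle(4)
records = records - (records + p)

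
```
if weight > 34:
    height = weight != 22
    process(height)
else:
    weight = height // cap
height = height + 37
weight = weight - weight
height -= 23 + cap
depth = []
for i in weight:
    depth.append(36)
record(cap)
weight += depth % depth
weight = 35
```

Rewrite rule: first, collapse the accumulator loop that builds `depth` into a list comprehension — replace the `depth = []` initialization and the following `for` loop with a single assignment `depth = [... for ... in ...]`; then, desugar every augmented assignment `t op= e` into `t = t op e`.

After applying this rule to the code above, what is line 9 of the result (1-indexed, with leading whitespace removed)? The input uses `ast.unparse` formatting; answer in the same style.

depth = [36 for i in weight]

Transformed code:
if weight > 34:
    height = weight != 22
    process(height)
else:
    weight = height // cap
height = height + 37
weight = weight - weight
height = height - (23 + cap)
depth = [36 for i in weight]
record(cap)
weight = weight + depth % depth
weight = 35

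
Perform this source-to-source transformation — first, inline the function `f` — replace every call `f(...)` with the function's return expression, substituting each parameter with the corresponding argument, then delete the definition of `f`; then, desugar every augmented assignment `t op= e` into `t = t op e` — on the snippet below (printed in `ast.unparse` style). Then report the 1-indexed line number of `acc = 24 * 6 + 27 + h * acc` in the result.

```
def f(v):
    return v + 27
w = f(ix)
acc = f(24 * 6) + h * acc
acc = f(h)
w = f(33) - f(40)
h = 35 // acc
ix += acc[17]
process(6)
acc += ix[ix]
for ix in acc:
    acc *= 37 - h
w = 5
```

Transformed code:
w = ix + 27
acc = 24 * 6 + 27 + h * acc
acc = h + 27
w = 33 + 27 - (40 + 27)
h = 35 // acc
ix = ix + acc[17]
process(6)
acc = acc + ix[ix]
for ix in acc:
    acc = acc * (37 - h)
w = 5

2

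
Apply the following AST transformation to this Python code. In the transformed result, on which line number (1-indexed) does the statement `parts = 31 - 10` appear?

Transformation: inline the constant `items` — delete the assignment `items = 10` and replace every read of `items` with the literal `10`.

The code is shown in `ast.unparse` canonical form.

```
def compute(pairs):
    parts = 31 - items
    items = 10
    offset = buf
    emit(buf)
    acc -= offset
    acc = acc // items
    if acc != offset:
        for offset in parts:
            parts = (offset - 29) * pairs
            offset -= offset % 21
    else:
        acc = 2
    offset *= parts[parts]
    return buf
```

2

Transformed code:
def compute(pairs):
    parts = 31 - 10
    offset = buf
    emit(buf)
    acc -= offset
    acc = acc // 10
    if acc != offset:
        for offset in parts:
            parts = (offset - 29) * pairs
            offset -= offset % 21
    else:
        acc = 2
    offset *= parts[parts]
    return buf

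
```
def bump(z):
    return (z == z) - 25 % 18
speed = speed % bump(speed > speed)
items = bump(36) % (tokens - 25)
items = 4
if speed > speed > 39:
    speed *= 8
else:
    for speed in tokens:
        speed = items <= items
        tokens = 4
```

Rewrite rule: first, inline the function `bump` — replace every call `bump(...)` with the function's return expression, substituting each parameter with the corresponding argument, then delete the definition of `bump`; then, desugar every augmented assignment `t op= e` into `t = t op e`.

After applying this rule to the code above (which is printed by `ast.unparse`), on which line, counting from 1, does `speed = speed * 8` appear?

5

Transformed code:
speed = speed % (((speed > speed) == (speed > speed)) - 25 % 18)
items = ((36 == 36) - 25 % 18) % (tokens - 25)
items = 4
if speed > speed > 39:
    speed = speed * 8
else:
    for speed in tokens:
        speed = items <= items
        tokens = 4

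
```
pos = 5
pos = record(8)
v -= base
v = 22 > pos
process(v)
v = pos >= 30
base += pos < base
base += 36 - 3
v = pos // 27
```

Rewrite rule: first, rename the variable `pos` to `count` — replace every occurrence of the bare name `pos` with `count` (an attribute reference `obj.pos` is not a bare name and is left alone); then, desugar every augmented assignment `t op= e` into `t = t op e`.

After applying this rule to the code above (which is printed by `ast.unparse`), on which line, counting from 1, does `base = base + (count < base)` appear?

7

Transformed code:
count = 5
count = record(8)
v = v - base
v = 22 > count
process(v)
v = count >= 30
base = base + (count < base)
base = base + (36 - 3)
v = count // 27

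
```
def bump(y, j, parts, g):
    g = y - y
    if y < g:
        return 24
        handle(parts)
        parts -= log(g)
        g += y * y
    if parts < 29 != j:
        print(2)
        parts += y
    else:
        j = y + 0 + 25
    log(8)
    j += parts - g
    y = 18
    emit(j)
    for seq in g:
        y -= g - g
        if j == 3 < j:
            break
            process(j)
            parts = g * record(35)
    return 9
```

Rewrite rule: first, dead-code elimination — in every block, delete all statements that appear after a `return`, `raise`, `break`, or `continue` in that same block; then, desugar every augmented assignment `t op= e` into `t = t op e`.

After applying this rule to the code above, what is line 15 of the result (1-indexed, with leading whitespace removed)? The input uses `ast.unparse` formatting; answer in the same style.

y = y - (g - g)

Transformed code:
def bump(y, j, parts, g):
    g = y - y
    if y < g:
        return 24
    if parts < 29 != j:
        print(2)
        parts = parts + y
    else:
        j = y + 0 + 25
    log(8)
    j = j + (parts - g)
    y = 18
    emit(j)
    for seq in g:
        y = y - (g - g)
        if j == 3 < j:
            break
    return 9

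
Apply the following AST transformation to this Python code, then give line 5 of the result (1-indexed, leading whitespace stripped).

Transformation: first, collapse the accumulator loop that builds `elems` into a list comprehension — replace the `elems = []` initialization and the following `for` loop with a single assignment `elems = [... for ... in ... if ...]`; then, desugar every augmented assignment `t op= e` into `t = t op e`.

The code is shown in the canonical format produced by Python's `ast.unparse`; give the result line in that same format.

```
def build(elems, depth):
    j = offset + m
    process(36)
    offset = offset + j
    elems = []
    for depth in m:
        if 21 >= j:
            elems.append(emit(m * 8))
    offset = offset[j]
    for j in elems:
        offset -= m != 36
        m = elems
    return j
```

elems = [emit(m * 8) for depth in m if 21 >= j]

Transformed code:
def build(elems, depth):
    j = offset + m
    process(36)
    offset = offset + j
    elems = [emit(m * 8) for depth in m if 21 >= j]
    offset = offset[j]
    for j in elems:
        offset = offset - (m != 36)
        m = elems
    return j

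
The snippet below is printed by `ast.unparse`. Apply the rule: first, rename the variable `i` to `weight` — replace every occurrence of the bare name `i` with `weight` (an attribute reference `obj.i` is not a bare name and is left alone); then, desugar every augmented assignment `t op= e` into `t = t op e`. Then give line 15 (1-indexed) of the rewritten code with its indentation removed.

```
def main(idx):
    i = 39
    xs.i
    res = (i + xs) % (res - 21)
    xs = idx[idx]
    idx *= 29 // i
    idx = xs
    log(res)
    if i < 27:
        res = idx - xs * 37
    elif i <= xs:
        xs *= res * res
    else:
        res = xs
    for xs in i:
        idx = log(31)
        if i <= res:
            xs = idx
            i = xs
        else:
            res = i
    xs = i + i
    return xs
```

for xs in weight:

Transformed code:
def main(idx):
    weight = 39
    xs.i
    res = (weight + xs) % (res - 21)
    xs = idx[idx]
    idx = idx * (29 // weight)
    idx = xs
    log(res)
    if weight < 27:
        res = idx - xs * 37
    elif weight <= xs:
        xs = xs * (res * res)
    else:
        res = xs
    for xs in weight:
        idx = log(31)
        if weight <= res:
            xs = idx
            weight = xs
        else:
            res = weight
    xs = weight + weight
    return xs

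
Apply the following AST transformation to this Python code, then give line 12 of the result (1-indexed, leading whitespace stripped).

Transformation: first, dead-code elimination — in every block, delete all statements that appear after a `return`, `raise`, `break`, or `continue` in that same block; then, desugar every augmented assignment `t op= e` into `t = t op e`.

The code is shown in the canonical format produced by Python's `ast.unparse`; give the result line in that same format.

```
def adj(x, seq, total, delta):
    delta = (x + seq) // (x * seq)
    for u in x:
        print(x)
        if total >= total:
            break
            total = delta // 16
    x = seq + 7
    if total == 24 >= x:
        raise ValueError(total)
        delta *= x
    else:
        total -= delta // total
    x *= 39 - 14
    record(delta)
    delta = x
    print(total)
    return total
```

Transformed code:
def adj(x, seq, total, delta):
    delta = (x + seq) // (x * seq)
    for u in x:
        print(x)
        if total >= total:
            break
    x = seq + 7
    if total == 24 >= x:
        raise ValueError(total)
    else:
        total = total - delta // total
    x = x * (39 - 14)
    record(delta)
    delta = x
    print(total)
    return total

x = x * (39 - 14)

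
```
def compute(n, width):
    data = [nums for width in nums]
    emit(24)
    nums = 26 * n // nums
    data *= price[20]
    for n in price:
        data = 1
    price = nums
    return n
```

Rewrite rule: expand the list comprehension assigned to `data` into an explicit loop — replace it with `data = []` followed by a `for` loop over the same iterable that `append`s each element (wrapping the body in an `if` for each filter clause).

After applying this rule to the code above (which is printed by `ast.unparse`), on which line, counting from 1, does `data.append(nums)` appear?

Transformed code:
def compute(n, width):
    data = []
    for width in nums:
        data.append(nums)
    emit(24)
    nums = 26 * n // nums
    data *= price[20]
    for n in price:
        data = 1
    price = nums
    return n

4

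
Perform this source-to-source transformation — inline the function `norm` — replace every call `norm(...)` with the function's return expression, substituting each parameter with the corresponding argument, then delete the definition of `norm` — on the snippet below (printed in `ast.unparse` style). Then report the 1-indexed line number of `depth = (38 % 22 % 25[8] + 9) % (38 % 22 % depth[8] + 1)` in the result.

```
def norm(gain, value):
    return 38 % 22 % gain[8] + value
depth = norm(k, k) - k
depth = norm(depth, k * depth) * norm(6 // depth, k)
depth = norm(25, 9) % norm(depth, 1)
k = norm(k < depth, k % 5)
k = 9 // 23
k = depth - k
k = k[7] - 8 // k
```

Transformed code:
depth = 38 % 22 % k[8] + k - k
depth = (38 % 22 % depth[8] + k * depth) * (38 % 22 % (6 // depth)[8] + k)
depth = (38 % 22 % 25[8] + 9) % (38 % 22 % depth[8] + 1)
k = 38 % 22 % (k < depth)[8] + k % 5
k = 9 // 23
k = depth - k
k = k[7] - 8 // k

3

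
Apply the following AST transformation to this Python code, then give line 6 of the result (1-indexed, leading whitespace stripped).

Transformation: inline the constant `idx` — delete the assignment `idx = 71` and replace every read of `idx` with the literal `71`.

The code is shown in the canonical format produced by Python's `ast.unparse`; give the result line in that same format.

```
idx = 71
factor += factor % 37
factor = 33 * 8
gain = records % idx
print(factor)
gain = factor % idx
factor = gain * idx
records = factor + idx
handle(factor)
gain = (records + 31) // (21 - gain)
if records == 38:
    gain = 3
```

factor = gain * 71

Transformed code:
factor += factor % 37
factor = 33 * 8
gain = records % 71
print(factor)
gain = factor % 71
factor = gain * 71
records = factor + 71
handle(factor)
gain = (records + 31) // (21 - gain)
if records == 38:
    gain = 3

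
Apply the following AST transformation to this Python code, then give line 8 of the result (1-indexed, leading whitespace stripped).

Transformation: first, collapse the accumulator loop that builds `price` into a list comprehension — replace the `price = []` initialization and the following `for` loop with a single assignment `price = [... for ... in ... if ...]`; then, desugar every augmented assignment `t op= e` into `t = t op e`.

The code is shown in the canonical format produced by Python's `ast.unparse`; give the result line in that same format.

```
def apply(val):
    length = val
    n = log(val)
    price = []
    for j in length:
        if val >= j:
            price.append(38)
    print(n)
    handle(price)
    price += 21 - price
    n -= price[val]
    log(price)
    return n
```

n = n - price[val]

Transformed code:
def apply(val):
    length = val
    n = log(val)
    price = [38 for j in length if val >= j]
    print(n)
    handle(price)
    price = price + (21 - price)
    n = n - price[val]
    log(price)
    return n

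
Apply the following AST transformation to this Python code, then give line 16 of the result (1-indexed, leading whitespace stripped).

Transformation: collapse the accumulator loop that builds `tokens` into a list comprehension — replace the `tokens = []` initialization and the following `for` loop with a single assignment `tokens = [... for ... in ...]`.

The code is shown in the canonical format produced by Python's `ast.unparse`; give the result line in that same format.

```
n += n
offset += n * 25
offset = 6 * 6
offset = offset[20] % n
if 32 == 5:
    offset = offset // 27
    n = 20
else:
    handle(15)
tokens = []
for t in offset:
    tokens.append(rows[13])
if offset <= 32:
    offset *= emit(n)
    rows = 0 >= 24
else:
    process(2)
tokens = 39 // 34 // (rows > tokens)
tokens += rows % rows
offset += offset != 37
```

tokens = 39 // 34 // (rows > tokens)

Transformed code:
n += n
offset += n * 25
offset = 6 * 6
offset = offset[20] % n
if 32 == 5:
    offset = offset // 27
    n = 20
else:
    handle(15)
tokens = [rows[13] for t in offset]
if offset <= 32:
    offset *= emit(n)
    rows = 0 >= 24
else:
    process(2)
tokens = 39 // 34 // (rows > tokens)
tokens += rows % rows
offset += offset != 37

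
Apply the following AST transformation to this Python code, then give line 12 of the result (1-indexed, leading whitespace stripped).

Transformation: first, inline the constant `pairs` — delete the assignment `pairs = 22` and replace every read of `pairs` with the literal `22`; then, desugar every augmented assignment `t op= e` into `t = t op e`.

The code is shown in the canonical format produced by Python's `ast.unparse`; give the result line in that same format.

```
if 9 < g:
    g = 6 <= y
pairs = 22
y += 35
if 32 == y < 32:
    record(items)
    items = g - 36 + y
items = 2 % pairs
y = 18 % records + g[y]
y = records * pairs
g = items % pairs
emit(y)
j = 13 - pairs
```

Transformed code:
if 9 < g:
    g = 6 <= y
y = y + 35
if 32 == y < 32:
    record(items)
    items = g - 36 + y
items = 2 % 22
y = 18 % records + g[y]
y = records * 22
g = items % 22
emit(y)
j = 13 - 22

j = 13 - 22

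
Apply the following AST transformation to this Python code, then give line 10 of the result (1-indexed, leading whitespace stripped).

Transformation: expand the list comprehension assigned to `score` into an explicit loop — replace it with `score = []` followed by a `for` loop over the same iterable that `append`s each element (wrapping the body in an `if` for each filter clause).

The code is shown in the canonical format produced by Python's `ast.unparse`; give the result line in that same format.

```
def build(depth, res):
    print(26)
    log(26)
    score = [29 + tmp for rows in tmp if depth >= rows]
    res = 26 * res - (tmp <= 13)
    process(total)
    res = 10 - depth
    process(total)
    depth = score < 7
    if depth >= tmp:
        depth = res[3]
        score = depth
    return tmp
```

res = 10 - depth

Transformed code:
def build(depth, res):
    print(26)
    log(26)
    score = []
    for rows in tmp:
        if depth >= rows:
            score.append(29 + tmp)
    res = 26 * res - (tmp <= 13)
    process(total)
    res = 10 - depth
    process(total)
    depth = score < 7
    if depth >= tmp:
        depth = res[3]
        score = depth
    return tmp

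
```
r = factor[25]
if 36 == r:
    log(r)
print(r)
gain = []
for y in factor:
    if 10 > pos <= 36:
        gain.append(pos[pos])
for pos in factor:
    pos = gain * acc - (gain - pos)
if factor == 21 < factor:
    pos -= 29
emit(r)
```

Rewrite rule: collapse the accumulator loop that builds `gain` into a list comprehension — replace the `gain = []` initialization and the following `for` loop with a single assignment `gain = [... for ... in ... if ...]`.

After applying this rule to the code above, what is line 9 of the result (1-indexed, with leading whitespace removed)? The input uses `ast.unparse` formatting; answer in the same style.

Transformed code:
r = factor[25]
if 36 == r:
    log(r)
print(r)
gain = [pos[pos] for y in factor if 10 > pos <= 36]
for pos in factor:
    pos = gain * acc - (gain - pos)
if factor == 21 < factor:
    pos -= 29
emit(r)

pos -= 29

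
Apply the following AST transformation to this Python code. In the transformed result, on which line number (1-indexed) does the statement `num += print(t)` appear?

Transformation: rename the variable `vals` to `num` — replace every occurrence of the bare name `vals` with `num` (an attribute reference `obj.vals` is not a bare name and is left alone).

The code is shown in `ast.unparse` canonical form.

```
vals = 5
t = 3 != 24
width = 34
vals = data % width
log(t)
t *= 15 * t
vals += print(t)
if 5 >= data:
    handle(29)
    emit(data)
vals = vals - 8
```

Transformed code:
num = 5
t = 3 != 24
width = 34
num = data % width
log(t)
t *= 15 * t
num += print(t)
if 5 >= data:
    handle(29)
    emit(data)
num = num - 8

7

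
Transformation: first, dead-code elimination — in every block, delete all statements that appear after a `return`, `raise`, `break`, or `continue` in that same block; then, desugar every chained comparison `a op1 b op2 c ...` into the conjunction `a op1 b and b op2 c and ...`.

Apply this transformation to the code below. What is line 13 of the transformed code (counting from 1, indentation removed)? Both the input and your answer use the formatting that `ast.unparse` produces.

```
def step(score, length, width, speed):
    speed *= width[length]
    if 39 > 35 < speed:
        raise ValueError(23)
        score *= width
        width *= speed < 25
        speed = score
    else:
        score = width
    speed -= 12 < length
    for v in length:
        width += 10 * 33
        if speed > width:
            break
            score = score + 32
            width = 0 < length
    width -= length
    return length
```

Transformed code:
def step(score, length, width, speed):
    speed *= width[length]
    if 39 > 35 and 35 < speed:
        raise ValueError(23)
    else:
        score = width
    speed -= 12 < length
    for v in length:
        width += 10 * 33
        if speed > width:
            break
    width -= length
    return length

return length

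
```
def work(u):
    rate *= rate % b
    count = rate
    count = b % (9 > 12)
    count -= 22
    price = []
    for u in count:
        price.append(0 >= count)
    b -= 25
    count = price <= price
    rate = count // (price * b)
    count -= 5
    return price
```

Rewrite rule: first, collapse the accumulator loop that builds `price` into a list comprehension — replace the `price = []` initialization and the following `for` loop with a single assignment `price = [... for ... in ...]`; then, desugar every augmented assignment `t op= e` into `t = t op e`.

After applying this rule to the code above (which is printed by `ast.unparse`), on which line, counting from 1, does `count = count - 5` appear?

10

Transformed code:
def work(u):
    rate = rate * (rate % b)
    count = rate
    count = b % (9 > 12)
    count = count - 22
    price = [0 >= count for u in count]
    b = b - 25
    count = price <= price
    rate = count // (price * b)
    count = count - 5
    return price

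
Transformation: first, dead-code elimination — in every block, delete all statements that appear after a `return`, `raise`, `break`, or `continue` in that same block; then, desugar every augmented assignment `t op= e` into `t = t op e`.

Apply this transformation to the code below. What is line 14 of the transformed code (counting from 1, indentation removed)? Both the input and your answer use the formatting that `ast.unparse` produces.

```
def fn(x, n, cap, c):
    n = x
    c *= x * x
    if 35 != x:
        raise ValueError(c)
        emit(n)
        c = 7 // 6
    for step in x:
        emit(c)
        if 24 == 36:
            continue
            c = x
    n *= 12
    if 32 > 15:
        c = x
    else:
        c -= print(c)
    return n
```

c = c - print(c)

Transformed code:
def fn(x, n, cap, c):
    n = x
    c = c * (x * x)
    if 35 != x:
        raise ValueError(c)
    for step in x:
        emit(c)
        if 24 == 36:
            continue
    n = n * 12
    if 32 > 15:
        c = x
    else:
        c = c - print(c)
    return n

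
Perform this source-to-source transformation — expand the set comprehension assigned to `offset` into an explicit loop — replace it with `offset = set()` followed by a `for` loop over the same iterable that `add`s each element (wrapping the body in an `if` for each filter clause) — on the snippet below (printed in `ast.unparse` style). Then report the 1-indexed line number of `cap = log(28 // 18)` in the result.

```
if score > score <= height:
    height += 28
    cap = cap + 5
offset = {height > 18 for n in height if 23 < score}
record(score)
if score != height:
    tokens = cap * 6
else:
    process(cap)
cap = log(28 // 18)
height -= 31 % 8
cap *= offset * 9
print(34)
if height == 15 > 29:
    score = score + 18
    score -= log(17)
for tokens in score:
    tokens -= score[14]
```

13

Transformed code:
if score > score <= height:
    height += 28
    cap = cap + 5
offset = set()
for n in height:
    if 23 < score:
        offset.add(height > 18)
record(score)
if score != height:
    tokens = cap * 6
else:
    process(cap)
cap = log(28 // 18)
height -= 31 % 8
cap *= offset * 9
print(34)
if height == 15 > 29:
    score = score + 18
    score -= log(17)
for tokens in score:
    tokens -= score[14]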